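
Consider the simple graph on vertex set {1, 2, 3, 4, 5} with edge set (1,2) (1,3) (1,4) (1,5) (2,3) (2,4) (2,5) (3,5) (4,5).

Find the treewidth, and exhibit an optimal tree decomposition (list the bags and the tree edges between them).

Each bag holds 4 vertices, so the decomposition has width 3, which upper-bounds the treewidth. For the lower bound, the 4 vertices {1, 2, 3, 5} are pairwise adjacent, and any tree decomposition puts a clique entirely inside one bag — forcing width ≥ 3. Hence tw(G) = 3 exactly.

Treewidth 3.
One such decomposition:
Bags: B1 = {1, 2, 4, 5}  B2 = {1, 2, 3, 5}
Tree: B1–B2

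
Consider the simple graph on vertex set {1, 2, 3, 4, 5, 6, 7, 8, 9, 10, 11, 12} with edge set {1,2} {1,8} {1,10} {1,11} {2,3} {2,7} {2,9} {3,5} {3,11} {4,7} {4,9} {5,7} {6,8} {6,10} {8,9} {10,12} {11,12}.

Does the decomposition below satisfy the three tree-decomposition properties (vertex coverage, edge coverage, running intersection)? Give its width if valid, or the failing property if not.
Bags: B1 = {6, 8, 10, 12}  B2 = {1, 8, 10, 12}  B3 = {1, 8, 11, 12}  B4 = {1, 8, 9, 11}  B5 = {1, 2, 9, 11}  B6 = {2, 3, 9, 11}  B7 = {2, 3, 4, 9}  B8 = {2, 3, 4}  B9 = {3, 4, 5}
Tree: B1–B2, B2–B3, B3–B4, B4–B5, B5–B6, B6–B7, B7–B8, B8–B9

A tree decomposition must satisfy three properties: every vertex lies in some bag; for every edge, both endpoints lie together in some bag; and for every vertex, the bags containing it form a connected subtree. Here vertex 7 appears in no bag, so the decomposition is invalid.

No — vertex 7 appears in no bag.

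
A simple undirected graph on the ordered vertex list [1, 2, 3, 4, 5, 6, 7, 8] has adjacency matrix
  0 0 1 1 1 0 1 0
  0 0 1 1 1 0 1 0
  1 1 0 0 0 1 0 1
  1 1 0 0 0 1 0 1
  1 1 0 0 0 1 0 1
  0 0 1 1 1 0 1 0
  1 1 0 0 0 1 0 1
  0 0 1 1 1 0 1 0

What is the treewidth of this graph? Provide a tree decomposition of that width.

Every bag has size at most 5, so the width is 5 − 1 = 4 and tw(G) ≤ 4. For the lower bound: the 5 vertex sets {5,8}, {1,4}, {2,3}, {6}, {7} are disjoint, each induces a connected subgraph, and every pair is joined by at least one edge of G. Contracting each set to a single vertex therefore yields K_{5} as a minor, and since treewidth is minor-monotone, tw(G) ≥ tw(K_{5}) = 4. Combining the bounds, tw(G) = 4.

Treewidth 4.
One optimal decomposition is:
Bags: B1 = {1, 2, 5, 6, 8}  B2 = {1, 2, 4, 6, 8}  B3 = {1, 2, 3, 6, 8}  B4 = {1, 2, 6, 7, 8}
Tree: B1–B2, B2–B3, B3–B4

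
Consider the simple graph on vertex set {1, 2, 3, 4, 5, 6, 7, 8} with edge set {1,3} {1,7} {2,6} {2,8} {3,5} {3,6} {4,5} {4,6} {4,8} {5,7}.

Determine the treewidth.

2

A width-2 tree decomposition is:
Bags: B1 = {2, 4, 8}  B2 = {2, 4, 6}  B3 = {4, 5, 6}  B4 = {3, 5, 6}  B5 = {3, 5, 7}  B6 = {1, 3, 7}
Tree: B1–B2, B2–B3, B3–B4, B4–B5, B5–B6
Every bag has size at most 3, so the width is 3 − 1 = 2 and tw(G) ≤ 2. Since 8–2–6–4–8 is a cycle in G, G is not acyclic. Forests are exactly the graphs of treewidth ≤ 1, so tw(G) ≥ 2. The upper and lower bounds meet at 2, so that is the treewidth.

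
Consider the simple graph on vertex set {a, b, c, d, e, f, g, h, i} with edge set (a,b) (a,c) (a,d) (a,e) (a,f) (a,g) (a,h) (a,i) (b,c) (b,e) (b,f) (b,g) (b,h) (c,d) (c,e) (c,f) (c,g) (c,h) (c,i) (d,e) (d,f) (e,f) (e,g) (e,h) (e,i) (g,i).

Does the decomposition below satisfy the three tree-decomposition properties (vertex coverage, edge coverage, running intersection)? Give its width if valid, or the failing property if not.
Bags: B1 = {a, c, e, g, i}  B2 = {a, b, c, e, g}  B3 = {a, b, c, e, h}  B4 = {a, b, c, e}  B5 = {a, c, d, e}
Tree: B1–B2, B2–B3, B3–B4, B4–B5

A tree decomposition must satisfy three properties: every vertex lies in some bag; for every edge, both endpoints lie together in some bag; and for every vertex, the bags containing it form a connected subtree. Here vertex f appears in no bag, so the decomposition is invalid.

No — vertex f appears in no bag.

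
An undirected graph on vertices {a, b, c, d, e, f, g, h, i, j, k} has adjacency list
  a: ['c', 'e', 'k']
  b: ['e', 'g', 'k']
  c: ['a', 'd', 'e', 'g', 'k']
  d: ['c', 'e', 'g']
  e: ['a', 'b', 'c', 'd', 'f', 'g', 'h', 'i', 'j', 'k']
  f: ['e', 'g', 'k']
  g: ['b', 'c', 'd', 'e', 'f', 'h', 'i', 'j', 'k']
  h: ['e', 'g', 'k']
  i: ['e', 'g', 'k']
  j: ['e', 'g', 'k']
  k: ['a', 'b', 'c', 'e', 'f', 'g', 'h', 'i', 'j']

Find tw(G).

A width-3 tree decomposition is:
Bags: B1 = {c, e, g, k}  B2 = {c, d, e, g}  B3 = {a, c, e, k}  B4 = {e, g, h, k}  B5 = {e, f, g, k}  B6 = {e, g, j, k}  B7 = {e, g, i, k}  B8 = {b, e, g, k}
Tree: B1–B2, B1–B3, B1–B4, B1–B5, B4–B6, B6–B7, B5–B8
Every bag has size at most 4, so the width is 4 − 1 = 3 and tw(G) ≤ 3. For the lower bound, the 4 vertices {c, d, e, g} are pairwise adjacent, and any tree decomposition puts a clique entirely inside one bag — forcing width ≥ 3. Therefore the treewidth is 3.

3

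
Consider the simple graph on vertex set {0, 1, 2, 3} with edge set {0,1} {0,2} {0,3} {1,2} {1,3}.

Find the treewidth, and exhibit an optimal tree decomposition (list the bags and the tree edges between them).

Treewidth 2.
One optimal decomposition is:
Bags: B1 = {0, 1, 2}  B2 = {0, 1, 3}
Tree: B1–B2

The largest bag has 3 vertices, giving width 2; this decomposition certifies tw(G) ≤ 2. On the other hand G contains the 3-clique {0, 1, 2}. A clique must lie in a single bag of any decomposition, so no decomposition can have width below 2. Combining the bounds, tw(G) = 2.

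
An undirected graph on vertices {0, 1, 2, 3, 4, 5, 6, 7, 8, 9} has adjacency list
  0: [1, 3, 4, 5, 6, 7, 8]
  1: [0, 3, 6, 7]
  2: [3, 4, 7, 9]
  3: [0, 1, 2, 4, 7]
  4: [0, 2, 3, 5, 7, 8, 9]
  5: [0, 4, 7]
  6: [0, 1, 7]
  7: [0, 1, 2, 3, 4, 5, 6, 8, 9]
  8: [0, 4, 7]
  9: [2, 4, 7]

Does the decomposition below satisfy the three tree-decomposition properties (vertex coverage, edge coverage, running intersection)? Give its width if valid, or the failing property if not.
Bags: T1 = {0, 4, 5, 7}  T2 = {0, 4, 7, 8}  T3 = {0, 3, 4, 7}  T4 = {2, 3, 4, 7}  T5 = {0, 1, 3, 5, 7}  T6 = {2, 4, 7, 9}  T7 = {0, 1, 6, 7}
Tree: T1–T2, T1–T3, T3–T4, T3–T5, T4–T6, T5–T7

A tree decomposition must satisfy three properties: every vertex lies in some bag; for every edge, both endpoints lie together in some bag; and for every vertex, the bags containing it form a connected subtree. Here bags containing vertex 5 are not connected in the tree, so the decomposition is invalid.

No — bags containing vertex 5 are not connected in the tree.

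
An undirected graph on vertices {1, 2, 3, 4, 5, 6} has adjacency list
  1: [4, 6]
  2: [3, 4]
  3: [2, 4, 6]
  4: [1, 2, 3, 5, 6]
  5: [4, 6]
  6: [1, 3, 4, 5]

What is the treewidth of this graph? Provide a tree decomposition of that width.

Every bag has size at most 3, so the width is 3 − 1 = 2 and tw(G) ≤ 2. For the lower bound, the 3 vertices {2, 3, 4} are pairwise adjacent, and any tree decomposition puts a clique entirely inside one bag — forcing width ≥ 2. Combining the bounds, tw(G) = 2.

Treewidth 2.
One such decomposition:
Bags: B1 = {3, 4, 6}  B2 = {4, 5, 6}  B3 = {1, 4, 6}  B4 = {2, 3, 4}
Tree: B1–B2, B1–B3, B1–B4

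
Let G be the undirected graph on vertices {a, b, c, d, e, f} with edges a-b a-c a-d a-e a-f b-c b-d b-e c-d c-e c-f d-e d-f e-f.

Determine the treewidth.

4

A width-4 tree decomposition is:
Bags: B1 = {a, c, d, e, f}  B2 = {a, b, c, d, e}
Tree: B1–B2
Every bag has size at most 5, so the width is 5 − 1 = 4 and tw(G) ≤ 4. Conversely, {a, c, d, e, f} is a clique of size 5, and the vertices of any clique must share a bag in every tree decomposition; so some bag has ≥ 5 vertices and tw(G) ≥ 4. The upper and lower bounds meet at 4, so that is the treewidth.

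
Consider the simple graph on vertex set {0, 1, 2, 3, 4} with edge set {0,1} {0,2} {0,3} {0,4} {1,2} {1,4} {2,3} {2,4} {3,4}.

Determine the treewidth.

3

A width-3 tree decomposition is:
Bags: B1 = {0, 2, 3, 4}  B2 = {0, 1, 2, 4}
Tree: B1–B2
Every bag has size at most 4, so the width is 4 − 1 = 3 and tw(G) ≤ 3. Conversely, {0, 1, 2, 4} is a clique of size 4, and the vertices of any clique must share a bag in every tree decomposition; so some bag has ≥ 4 vertices and tw(G) ≥ 3. Therefore the treewidth is 3.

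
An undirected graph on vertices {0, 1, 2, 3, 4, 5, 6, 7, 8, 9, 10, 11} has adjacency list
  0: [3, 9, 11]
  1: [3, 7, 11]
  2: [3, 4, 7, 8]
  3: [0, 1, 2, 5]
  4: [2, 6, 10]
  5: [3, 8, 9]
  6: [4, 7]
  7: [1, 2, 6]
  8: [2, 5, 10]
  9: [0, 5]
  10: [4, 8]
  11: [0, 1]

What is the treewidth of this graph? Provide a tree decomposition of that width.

Every bag has size at most 4, so the width is 4 − 1 = 3 and tw(G) ≤ 3. For the lower bound: the 4 vertex sets {0,9,11}, {5}, {3}, {1,2,7,8} are disjoint, each induces a connected subgraph, and every pair is joined by at least one edge of G. Contracting each set to a single vertex therefore yields K_{4} as a minor, and since treewidth is minor-monotone, tw(G) ≥ tw(K_{4}) = 3. Therefore the treewidth is 3.

Treewidth 3.
Bags: B1 = {0, 5, 9, 11}  B2 = {0, 3, 5, 11}  B3 = {1, 3, 5, 11}  B4 = {1, 3, 5, 8}  B5 = {1, 2, 3, 8}  B6 = {1, 2, 7, 8}  B7 = {2, 7, 8, 10}  B8 = {2, 4, 7, 10}  B9 = {4, 6, 7, 10}
Tree: B1–B2, B2–B3, B3–B4, B4–B5, B5–B6, B6–B7, B7–B8, B8–B9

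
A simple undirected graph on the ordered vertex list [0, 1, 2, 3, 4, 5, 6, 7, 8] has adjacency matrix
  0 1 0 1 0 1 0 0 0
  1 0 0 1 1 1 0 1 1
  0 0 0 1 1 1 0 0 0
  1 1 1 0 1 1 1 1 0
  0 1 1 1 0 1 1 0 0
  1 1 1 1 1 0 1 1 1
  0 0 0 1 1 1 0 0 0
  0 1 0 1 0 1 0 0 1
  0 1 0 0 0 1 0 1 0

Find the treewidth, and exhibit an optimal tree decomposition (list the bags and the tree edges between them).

Each bag holds 4 vertices, so the decomposition has width 3, which upper-bounds the treewidth. Conversely, {1, 5, 7, 8} is a clique of size 4, and the vertices of any clique must share a bag in every tree decomposition; so some bag has ≥ 4 vertices and tw(G) ≥ 3. Therefore the treewidth is 3.

Treewidth 3.
One such decomposition:
Bags: B1 = {1, 3, 4, 5}  B2 = {1, 3, 5, 7}  B3 = {3, 4, 5, 6}  B4 = {1, 5, 7, 8}  B5 = {2, 3, 4, 5}  B6 = {0, 1, 3, 5}
Tree: B1–B2, B1–B3, B2–B4, B3–B5, B2–B6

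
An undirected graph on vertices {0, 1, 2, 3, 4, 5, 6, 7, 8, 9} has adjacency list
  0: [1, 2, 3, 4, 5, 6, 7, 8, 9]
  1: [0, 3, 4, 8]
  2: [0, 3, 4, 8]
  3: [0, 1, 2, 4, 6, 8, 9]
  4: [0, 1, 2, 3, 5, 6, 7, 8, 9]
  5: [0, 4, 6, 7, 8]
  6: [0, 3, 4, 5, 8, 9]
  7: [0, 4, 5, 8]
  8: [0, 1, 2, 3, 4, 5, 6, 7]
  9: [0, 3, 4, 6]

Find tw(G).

4

A width-4 tree decomposition is:
Bags: B1 = {0, 3, 4, 6, 8}  B2 = {0, 2, 3, 4, 8}  B3 = {0, 3, 4, 6, 9}  B4 = {0, 4, 5, 6, 8}  B5 = {0, 4, 5, 7, 8}  B6 = {0, 1, 3, 4, 8}
Tree: B1–B2, B1–B3, B1–B4, B4–B5, B2–B6
Each bag holds 5 vertices, so the decomposition has width 4, which upper-bounds the treewidth. On the other hand G contains the 5-clique {0, 1, 3, 4, 8}. A clique must lie in a single bag of any decomposition, so no decomposition can have width below 4. Therefore the treewidth is 4.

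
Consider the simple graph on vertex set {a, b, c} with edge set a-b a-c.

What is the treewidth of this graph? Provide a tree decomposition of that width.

Treewidth 1.
Bags: B1 = {a, c}  B2 = {a, b}
Tree: B1–B2

The largest bag has 2 vertices, giving width 1; this decomposition certifies tw(G) ≤ 1. Since G has at least one edge (e.g. c–a), it is not an edgeless graph, so tw(G) ≥ 1. The upper and lower bounds meet at 1, so that is the treewidth.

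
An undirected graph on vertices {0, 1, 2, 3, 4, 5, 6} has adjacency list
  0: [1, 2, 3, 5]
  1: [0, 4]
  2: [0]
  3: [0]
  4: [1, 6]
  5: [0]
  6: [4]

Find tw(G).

A width-1 tree decomposition is:
Bags: B1 = {0, 1}  B2 = {1, 4}  B3 = {0, 5}  B4 = {0, 3}  B5 = {4, 6}  B6 = {0, 2}
Tree: B1–B2, B1–B3, B1–B4, B2–B5, B3–B6
The largest bag has 2 vertices, giving width 1; this decomposition certifies tw(G) ≤ 1. Since G has at least one edge (e.g. 1–0), it is not an edgeless graph, so tw(G) ≥ 1. The upper and lower bounds meet at 1, so that is the treewidth.

1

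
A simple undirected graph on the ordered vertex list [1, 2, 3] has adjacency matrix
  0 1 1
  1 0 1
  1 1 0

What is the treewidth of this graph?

2

A width-2 tree decomposition is:
Bags: B1 = {1, 2, 3}
Tree: (single bag)
A single bag containing all 3 vertices is trivially a valid decomposition of width 2. Conversely, {1, 2, 3} is a clique of size 3, and the vertices of any clique must share a bag in every tree decomposition; so some bag has ≥ 3 vertices and tw(G) ≥ 2. Combining the bounds, tw(G) = 2.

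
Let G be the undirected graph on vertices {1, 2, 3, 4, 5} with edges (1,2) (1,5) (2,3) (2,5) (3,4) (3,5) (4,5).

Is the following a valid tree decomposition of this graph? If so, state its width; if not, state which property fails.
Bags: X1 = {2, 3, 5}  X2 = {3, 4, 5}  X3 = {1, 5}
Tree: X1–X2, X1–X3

No — edge (2,1) lies in no bag.

A tree decomposition must satisfy three properties: every vertex lies in some bag; for every edge, both endpoints lie together in some bag; and for every vertex, the bags containing it form a connected subtree. Here edge (2,1) lies in no bag, so the decomposition is invalid.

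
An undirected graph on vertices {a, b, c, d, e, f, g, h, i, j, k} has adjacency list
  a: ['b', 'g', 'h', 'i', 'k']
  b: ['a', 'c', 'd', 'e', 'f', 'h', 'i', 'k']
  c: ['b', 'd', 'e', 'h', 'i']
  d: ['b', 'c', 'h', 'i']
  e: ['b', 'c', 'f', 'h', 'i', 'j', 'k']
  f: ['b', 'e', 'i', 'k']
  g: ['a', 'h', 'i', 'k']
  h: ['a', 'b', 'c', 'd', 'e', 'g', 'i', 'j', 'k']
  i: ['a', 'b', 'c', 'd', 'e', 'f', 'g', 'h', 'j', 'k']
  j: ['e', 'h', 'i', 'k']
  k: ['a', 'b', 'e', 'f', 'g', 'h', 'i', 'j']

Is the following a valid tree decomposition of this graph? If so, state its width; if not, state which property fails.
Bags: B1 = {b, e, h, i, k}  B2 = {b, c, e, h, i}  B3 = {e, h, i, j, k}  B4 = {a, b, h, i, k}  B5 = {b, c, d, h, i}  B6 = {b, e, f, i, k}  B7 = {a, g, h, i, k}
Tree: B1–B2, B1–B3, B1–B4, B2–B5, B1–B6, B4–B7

Yes; width 4.

Every vertex of G appears in some bag (union = {a, b, c, d, e, f, g, h, i, j, k}); every edge is covered by a bag; and for each vertex v the set of bags containing v is connected in the bag tree. The decomposition is therefore valid. The largest bag has 5 vertices, so the width is 4.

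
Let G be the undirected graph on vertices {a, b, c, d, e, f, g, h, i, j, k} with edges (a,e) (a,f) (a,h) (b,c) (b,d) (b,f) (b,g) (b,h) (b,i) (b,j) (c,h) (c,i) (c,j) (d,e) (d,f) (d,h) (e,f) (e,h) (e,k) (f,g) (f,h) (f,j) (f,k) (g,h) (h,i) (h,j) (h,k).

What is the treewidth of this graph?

A width-3 tree decomposition is:
Bags: B1 = {b, d, f, h}  B2 = {d, e, f, h}  B3 = {b, f, h, j}  B4 = {b, c, h, j}  B5 = {e, f, h, k}  B6 = {a, e, f, h}  B7 = {b, c, h, i}  B8 = {b, f, g, h}
Tree: B1–B2, B1–B3, B3–B4, B2–B5, B5–B6, B4–B7, B3–B8
Every bag has size at most 4, so the width is 4 − 1 = 3 and tw(G) ≤ 3. Conversely, {b, c, h, j} is a clique of size 4, and the vertices of any clique must share a bag in every tree decomposition; so some bag has ≥ 4 vertices and tw(G) ≥ 3. The upper and lower bounds meet at 3, so that is the treewidth.

3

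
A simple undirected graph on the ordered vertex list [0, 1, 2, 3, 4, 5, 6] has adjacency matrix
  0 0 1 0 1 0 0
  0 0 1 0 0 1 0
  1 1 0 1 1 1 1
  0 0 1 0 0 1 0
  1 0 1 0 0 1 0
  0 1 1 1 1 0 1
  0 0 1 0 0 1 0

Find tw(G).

A width-2 tree decomposition is:
Bags: B1 = {1, 2, 5}  B2 = {2, 4, 5}  B3 = {0, 2, 4}  B4 = {2, 3, 5}  B5 = {2, 5, 6}
Tree: B1–B2, B2–B3, B2–B4, B4–B5
Each bag holds 3 vertices, so the decomposition has width 2, which upper-bounds the treewidth. For the lower bound, the 3 vertices {0, 2, 4} are pairwise adjacent, and any tree decomposition puts a clique entirely inside one bag — forcing width ≥ 2. Combining the bounds, tw(G) = 2.

2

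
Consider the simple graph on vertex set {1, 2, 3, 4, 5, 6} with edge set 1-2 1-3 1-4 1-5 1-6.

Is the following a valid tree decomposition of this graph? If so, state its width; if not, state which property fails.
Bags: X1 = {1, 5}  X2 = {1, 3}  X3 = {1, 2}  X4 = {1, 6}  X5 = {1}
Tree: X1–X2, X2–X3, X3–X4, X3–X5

A tree decomposition must satisfy three properties: every vertex lies in some bag; for every edge, both endpoints lie together in some bag; and for every vertex, the bags containing it form a connected subtree. Here vertex 4 appears in no bag, so the decomposition is invalid.

No — vertex 4 appears in no bag.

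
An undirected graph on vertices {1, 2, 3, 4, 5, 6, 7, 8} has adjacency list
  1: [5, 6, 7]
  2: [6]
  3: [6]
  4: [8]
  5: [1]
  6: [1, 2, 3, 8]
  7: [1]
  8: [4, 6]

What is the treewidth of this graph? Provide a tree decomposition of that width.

Every bag has size at most 2, so the width is 2 − 1 = 1 and tw(G) ≤ 1. G has an edge, so its treewidth is at least 1. Hence tw(G) = 1 exactly.

Treewidth 1.
Bags: B1 = {1, 6}  B2 = {6, 8}  B3 = {1, 7}  B4 = {2, 6}  B5 = {4, 8}  B6 = {1, 5}  B7 = {3, 6}
Tree: B1–B2, B1–B3, B1–B4, B2–B5, B1–B6, B2–B7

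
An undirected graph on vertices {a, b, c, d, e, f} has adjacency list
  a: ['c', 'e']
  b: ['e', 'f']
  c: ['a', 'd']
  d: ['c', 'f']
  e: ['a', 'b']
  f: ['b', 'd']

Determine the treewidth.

A width-2 tree decomposition is:
Bags: B1 = {a, c, d}  B2 = {a, d, e}  B3 = {b, d, e}  B4 = {b, d, f}
Tree: B1–B2, B2–B3, B3–B4
The largest bag has 3 vertices, giving width 2; this decomposition certifies tw(G) ≤ 2. Since d–c–a–e–b–f–d is a cycle in G, G is not acyclic. Forests are exactly the graphs of treewidth ≤ 1, so tw(G) ≥ 2. The upper and lower bounds meet at 2, so that is the treewidth.

2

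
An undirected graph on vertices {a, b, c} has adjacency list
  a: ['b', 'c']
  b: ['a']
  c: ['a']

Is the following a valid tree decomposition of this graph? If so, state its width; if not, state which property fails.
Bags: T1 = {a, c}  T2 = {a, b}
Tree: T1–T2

Yes; width 1.

Checking the three conditions: (i) the bags cover all of {a, b, c}; (ii) for each edge, some bag contains both endpoints; (iii) the bags containing any fixed vertex form a subtree. All hold, so the decomposition is valid with width 2 − 1 = 1.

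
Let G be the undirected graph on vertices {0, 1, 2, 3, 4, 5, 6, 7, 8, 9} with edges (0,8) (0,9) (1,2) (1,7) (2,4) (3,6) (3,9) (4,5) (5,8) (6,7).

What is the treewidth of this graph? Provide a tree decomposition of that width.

Treewidth 2.
One optimal decomposition is:
Bags: B1 = {1, 2, 7}  B2 = {2, 4, 7}  B3 = {4, 5, 7}  B4 = {5, 7, 8}  B5 = {0, 7, 8}  B6 = {0, 7, 9}  B7 = {3, 7, 9}  B8 = {3, 6, 7}
Tree: B1–B2, B2–B3, B3–B4, B4–B5, B5–B6, B6–B7, B7–B8

Each bag holds 3 vertices, so the decomposition has width 2, which upper-bounds the treewidth. Since 7–1–2–4–5–8–0–9–3–6–7 is a cycle in G, G is not acyclic. Forests are exactly the graphs of treewidth ≤ 1, so tw(G) ≥ 2. Therefore the treewidth is 2.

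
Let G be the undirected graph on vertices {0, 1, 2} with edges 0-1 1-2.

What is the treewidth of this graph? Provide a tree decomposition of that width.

Every bag has size at most 2, so the width is 2 − 1 = 1 and tw(G) ≤ 1. G has an edge, so its treewidth is at least 1. Combining the bounds, tw(G) = 1.

Treewidth 1.
One such decomposition:
Bags: B1 = {1, 2}  B2 = {0, 1}
Tree: B1–B2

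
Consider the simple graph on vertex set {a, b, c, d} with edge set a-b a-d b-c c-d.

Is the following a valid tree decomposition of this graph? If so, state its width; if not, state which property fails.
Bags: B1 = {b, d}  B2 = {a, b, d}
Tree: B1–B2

No — vertex c appears in no bag.

A tree decomposition must satisfy three properties: every vertex lies in some bag; for every edge, both endpoints lie together in some bag; and for every vertex, the bags containing it form a connected subtree. Here vertex c appears in no bag, so the decomposition is invalid.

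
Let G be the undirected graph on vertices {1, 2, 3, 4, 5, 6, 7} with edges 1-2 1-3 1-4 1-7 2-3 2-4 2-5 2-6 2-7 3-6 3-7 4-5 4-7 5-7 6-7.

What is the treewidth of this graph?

3

A width-3 tree decomposition is:
Bags: B1 = {2, 3, 6, 7}  B2 = {1, 2, 3, 7}  B3 = {1, 2, 4, 7}  B4 = {2, 4, 5, 7}
Tree: B1–B2, B2–B3, B3–B4
Each bag holds 4 vertices, so the decomposition has width 3, which upper-bounds the treewidth. On the other hand G contains the 4-clique {1, 2, 3, 7}. A clique must lie in a single bag of any decomposition, so no decomposition can have width below 3. The upper and lower bounds meet at 3, so that is the treewidth.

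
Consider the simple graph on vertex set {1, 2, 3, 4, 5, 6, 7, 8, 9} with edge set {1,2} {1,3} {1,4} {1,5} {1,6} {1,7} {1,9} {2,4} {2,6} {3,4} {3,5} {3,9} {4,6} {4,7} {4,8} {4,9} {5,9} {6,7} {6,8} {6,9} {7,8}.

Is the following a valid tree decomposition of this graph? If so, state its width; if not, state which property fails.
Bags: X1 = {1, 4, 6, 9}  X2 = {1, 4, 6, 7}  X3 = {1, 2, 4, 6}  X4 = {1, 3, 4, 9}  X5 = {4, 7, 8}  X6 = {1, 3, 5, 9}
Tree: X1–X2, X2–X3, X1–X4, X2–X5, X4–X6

No — edge (6,8) lies in no bag.

A tree decomposition must satisfy three properties: every vertex lies in some bag; for every edge, both endpoints lie together in some bag; and for every vertex, the bags containing it form a connected subtree. Here edge (6,8) lies in no bag, so the decomposition is invalid.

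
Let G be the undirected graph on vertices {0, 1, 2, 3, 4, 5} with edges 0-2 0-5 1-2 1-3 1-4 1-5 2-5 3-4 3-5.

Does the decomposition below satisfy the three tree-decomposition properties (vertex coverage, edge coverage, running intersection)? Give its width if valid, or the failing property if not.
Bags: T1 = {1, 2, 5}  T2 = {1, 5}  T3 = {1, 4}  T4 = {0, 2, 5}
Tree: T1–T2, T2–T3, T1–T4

A tree decomposition must satisfy three properties: every vertex lies in some bag; for every edge, both endpoints lie together in some bag; and for every vertex, the bags containing it form a connected subtree. Here vertex 3 appears in no bag, so the decomposition is invalid.

No — vertex 3 appears in no bag.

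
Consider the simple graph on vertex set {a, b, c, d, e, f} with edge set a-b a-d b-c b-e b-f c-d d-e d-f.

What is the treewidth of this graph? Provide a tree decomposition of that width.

Treewidth 2.
One optimal decomposition is:
Bags: B1 = {b, d, f}  B2 = {b, d, e}  B3 = {b, c, d}  B4 = {a, b, d}
Tree: B1–B2, B2–B3, B3–B4

Each bag holds 3 vertices, so the decomposition has width 2, which upper-bounds the treewidth. The edges f–d–e–b–f form a cycle, so G is not a tree and its treewidth is at least 2. The upper and lower bounds meet at 2, so that is the treewidth.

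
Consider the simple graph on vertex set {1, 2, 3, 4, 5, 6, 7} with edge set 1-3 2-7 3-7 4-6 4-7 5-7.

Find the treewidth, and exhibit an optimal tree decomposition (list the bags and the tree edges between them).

Each bag holds 2 vertices, so the decomposition has width 1, which upper-bounds the treewidth. Since G has at least one edge (e.g. 5–7), it is not an edgeless graph, so tw(G) ≥ 1. Combining the bounds, tw(G) = 1.

Treewidth 1.
One such decomposition:
Bags: B1 = {5, 7}  B2 = {3, 7}  B3 = {4, 7}  B4 = {4, 6}  B5 = {1, 3}  B6 = {2, 7}
Tree: B1–B2, B2–B3, B3–B4, B2–B5, B3–B6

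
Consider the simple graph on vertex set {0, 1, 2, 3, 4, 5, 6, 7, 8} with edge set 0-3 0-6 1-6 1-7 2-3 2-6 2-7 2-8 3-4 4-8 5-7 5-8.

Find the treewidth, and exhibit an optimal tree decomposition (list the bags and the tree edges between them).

The largest bag has 4 vertices, giving width 3; this decomposition certifies tw(G) ≤ 3. For the lower bound: the 4 vertex sets {0,1,6}, {7}, {2}, {3,4,5,8} are disjoint, each induces a connected subgraph, and every pair is joined by at least one edge of G. Contracting each set to a single vertex therefore yields K_{4} as a minor, and since treewidth is minor-monotone, tw(G) ≥ tw(K_{4}) = 3. Combining the bounds, tw(G) = 3.

Treewidth 3.
One such decomposition:
Bags: B1 = {0, 1, 6, 7}  B2 = {0, 2, 6, 7}  B3 = {0, 2, 3, 7}  B4 = {2, 3, 5, 7}  B5 = {2, 3, 5, 8}  B6 = {3, 4, 5, 8}
Tree: B1–B2, B2–B3, B3–B4, B4–B5, B5–B6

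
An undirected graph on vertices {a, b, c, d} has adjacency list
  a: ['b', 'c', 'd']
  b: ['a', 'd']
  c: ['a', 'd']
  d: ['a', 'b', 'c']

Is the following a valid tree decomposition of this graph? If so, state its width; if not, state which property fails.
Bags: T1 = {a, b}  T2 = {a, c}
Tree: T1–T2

No — vertex d appears in no bag.

A tree decomposition must satisfy three properties: every vertex lies in some bag; for every edge, both endpoints lie together in some bag; and for every vertex, the bags containing it form a connected subtree. Here vertex d appears in no bag, so the decomposition is invalid.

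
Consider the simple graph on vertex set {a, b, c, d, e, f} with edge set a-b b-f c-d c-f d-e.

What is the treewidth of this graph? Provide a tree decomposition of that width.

The largest bag has 2 vertices, giving width 1; this decomposition certifies tw(G) ≤ 1. Since G has at least one edge (e.g. a–b), it is not an edgeless graph, so tw(G) ≥ 1. Therefore the treewidth is 1.

Treewidth 1.
One optimal decomposition is:
Bags: B1 = {a, b}  B2 = {b, f}  B3 = {c, f}  B4 = {c, d}  B5 = {d, e}
Tree: B1–B2, B2–B3, B3–B4, B4–B5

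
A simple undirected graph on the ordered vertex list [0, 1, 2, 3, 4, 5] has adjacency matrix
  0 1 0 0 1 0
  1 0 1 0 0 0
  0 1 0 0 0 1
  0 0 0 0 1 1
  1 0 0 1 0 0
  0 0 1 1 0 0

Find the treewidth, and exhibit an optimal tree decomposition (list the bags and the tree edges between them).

Treewidth 2.
One such decomposition:
Bags: B1 = {3, 4, 5}  B2 = {0, 4, 5}  B3 = {0, 1, 5}  B4 = {1, 2, 5}
Tree: B1–B2, B2–B3, B3–B4

The largest bag has 3 vertices, giving width 2; this decomposition certifies tw(G) ≤ 2. Since 5–3–4–0–1–2–5 is a cycle in G, G is not acyclic. Forests are exactly the graphs of treewidth ≤ 1, so tw(G) ≥ 2. Hence tw(G) = 2 exactly.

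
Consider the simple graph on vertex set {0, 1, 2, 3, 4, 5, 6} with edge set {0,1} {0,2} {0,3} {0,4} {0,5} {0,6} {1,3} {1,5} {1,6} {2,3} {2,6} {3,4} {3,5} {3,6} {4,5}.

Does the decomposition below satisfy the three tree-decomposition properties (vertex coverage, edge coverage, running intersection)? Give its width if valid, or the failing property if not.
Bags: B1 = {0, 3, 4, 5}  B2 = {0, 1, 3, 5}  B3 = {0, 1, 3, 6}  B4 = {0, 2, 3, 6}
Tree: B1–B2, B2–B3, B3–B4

Yes; width 3.

Vertex coverage: the bags together contain {0, 1, 2, 3, 4, 5, 6}, the full vertex set. Edge coverage: each edge of G has both endpoints in at least one bag. Running intersection: for every vertex, the bags containing it form a connected subtree. All three properties hold, so this is a valid tree decomposition of width max|bag| − 1 = 3, and hence tw(G) ≤ 3.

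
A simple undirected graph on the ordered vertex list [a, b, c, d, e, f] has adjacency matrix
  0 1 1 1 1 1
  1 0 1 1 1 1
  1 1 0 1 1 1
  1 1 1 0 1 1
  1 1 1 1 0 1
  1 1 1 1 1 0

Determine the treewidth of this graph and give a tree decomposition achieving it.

Treewidth 5.
Bags: B1 = {a, b, c, d, e, f}
Tree: (single bag)

A single bag containing all 6 vertices is trivially a valid decomposition of width 5. On the other hand G contains the 6-clique {a, b, c, d, e, f}. A clique must lie in a single bag of any decomposition, so no decomposition can have width below 5. Hence tw(G) = 5 exactly.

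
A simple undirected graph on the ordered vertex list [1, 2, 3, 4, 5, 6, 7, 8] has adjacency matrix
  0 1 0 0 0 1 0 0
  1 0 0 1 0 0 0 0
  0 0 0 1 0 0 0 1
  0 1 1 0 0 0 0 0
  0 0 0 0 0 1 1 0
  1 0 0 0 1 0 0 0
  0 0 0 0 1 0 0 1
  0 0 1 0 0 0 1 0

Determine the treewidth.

A width-2 tree decomposition is:
Bags: B1 = {2, 3, 4}  B2 = {1, 2, 3}  B3 = {1, 3, 6}  B4 = {3, 5, 6}  B5 = {3, 5, 7}  B6 = {3, 7, 8}
Tree: B1–B2, B2–B3, B3–B4, B4–B5, B5–B6
Every bag has size at most 3, so the width is 3 − 1 = 2 and tw(G) ≤ 2. Since 3–4–2–1–6–5–7–8–3 is a cycle in G, G is not acyclic. Forests are exactly the graphs of treewidth ≤ 1, so tw(G) ≥ 2. Combining the bounds, tw(G) = 2.

2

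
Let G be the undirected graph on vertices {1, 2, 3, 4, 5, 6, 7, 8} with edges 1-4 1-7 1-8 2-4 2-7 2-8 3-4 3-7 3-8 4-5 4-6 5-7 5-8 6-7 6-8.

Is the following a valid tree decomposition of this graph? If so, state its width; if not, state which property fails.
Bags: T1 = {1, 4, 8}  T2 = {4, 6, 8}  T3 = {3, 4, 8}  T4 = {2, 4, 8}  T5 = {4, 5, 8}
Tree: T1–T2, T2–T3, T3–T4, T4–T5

No — vertex 7 appears in no bag.

A tree decomposition must satisfy three properties: every vertex lies in some bag; for every edge, both endpoints lie together in some bag; and for every vertex, the bags containing it form a connected subtree. Here vertex 7 appears in no bag, so the decomposition is invalid.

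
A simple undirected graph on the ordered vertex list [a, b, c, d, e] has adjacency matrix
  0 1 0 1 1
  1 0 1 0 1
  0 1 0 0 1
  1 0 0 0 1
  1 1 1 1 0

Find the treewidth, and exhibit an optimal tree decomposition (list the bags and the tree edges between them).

Treewidth 2.
Bags: B1 = {b, c, e}  B2 = {a, b, e}  B3 = {a, d, e}
Tree: B1–B2, B2–B3

Every bag has size at most 3, so the width is 3 − 1 = 2 and tw(G) ≤ 2. For the lower bound, the 3 vertices {b, c, e} are pairwise adjacent, and any tree decomposition puts a clique entirely inside one bag — forcing width ≥ 2. Hence tw(G) = 2 exactly.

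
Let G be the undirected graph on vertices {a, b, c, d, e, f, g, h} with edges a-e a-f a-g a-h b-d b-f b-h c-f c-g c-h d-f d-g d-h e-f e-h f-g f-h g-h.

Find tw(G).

3

A width-3 tree decomposition is:
Bags: B1 = {a, f, g, h}  B2 = {d, f, g, h}  B3 = {c, f, g, h}  B4 = {b, d, f, h}  B5 = {a, e, f, h}
Tree: B1–B2, B1–B3, B2–B4, B1–B5
The largest bag has 4 vertices, giving width 3; this decomposition certifies tw(G) ≤ 3. For the lower bound, the 4 vertices {d, f, g, h} are pairwise adjacent, and any tree decomposition puts a clique entirely inside one bag — forcing width ≥ 3. The upper and lower bounds meet at 3, so that is the treewidth.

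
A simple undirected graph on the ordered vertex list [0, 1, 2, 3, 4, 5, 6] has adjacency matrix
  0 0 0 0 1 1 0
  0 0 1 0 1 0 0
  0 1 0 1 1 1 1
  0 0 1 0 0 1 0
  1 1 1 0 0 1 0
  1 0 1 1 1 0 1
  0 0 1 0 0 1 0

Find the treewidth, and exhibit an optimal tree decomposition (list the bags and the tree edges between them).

Every bag has size at most 3, so the width is 3 − 1 = 2 and tw(G) ≤ 2. For the lower bound, the 3 vertices {0, 4, 5} are pairwise adjacent, and any tree decomposition puts a clique entirely inside one bag — forcing width ≥ 2. The upper and lower bounds meet at 2, so that is the treewidth.

Treewidth 2.
Bags: B1 = {2, 4, 5}  B2 = {2, 3, 5}  B3 = {2, 5, 6}  B4 = {1, 2, 4}  B5 = {0, 4, 5}
Tree: B1–B2, B1–B3, B1–B4, B1–B5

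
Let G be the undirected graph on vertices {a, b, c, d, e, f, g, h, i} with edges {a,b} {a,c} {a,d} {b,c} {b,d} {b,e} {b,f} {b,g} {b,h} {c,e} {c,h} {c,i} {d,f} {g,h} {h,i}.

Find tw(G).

2

A width-2 tree decomposition is:
Bags: B1 = {b, c, h}  B2 = {a, b, c}  B3 = {a, b, d}  B4 = {b, c, e}  B5 = {b, d, f}  B6 = {b, g, h}  B7 = {c, h, i}
Tree: B1–B2, B2–B3, B2–B4, B3–B5, B1–B6, B1–B7
Every bag has size at most 3, so the width is 3 − 1 = 2 and tw(G) ≤ 2. Conversely, {b, d, f} is a clique of size 3, and the vertices of any clique must share a bag in every tree decomposition; so some bag has ≥ 3 vertices and tw(G) ≥ 2. Combining the bounds, tw(G) = 2.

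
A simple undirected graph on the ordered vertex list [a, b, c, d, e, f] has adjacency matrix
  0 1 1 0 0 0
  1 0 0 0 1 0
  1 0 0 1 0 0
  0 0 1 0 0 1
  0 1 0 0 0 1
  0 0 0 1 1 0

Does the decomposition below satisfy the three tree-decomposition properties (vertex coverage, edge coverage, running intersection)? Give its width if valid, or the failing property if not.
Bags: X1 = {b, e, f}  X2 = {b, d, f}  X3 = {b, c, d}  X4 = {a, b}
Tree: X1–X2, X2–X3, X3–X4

A tree decomposition must satisfy three properties: every vertex lies in some bag; for every edge, both endpoints lie together in some bag; and for every vertex, the bags containing it form a connected subtree. Here edge (c,a) lies in no bag, so the decomposition is invalid.

No — edge (c,a) lies in no bag.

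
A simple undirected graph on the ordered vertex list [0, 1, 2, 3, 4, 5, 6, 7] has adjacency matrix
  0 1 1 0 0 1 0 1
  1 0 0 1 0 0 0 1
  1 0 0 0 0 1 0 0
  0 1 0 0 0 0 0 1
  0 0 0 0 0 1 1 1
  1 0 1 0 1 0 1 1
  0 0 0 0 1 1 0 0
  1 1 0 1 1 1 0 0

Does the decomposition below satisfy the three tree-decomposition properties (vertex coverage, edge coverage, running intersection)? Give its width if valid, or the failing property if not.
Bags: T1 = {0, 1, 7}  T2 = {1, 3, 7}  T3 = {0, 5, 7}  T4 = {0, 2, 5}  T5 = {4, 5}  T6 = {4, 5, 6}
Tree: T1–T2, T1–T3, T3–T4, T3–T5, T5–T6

A tree decomposition must satisfy three properties: every vertex lies in some bag; for every edge, both endpoints lie together in some bag; and for every vertex, the bags containing it form a connected subtree. Here edge (7,4) lies in no bag, so the decomposition is invalid.

No — edge (7,4) lies in no bag.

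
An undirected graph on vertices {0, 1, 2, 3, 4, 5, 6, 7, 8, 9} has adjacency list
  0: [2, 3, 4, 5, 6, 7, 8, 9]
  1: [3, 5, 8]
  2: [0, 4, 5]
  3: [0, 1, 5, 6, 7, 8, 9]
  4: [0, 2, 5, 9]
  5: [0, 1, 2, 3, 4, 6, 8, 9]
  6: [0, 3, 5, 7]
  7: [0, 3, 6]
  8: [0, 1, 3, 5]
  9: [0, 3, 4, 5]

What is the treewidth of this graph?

A width-3 tree decomposition is:
Bags: B1 = {0, 3, 5, 9}  B2 = {0, 4, 5, 9}  B3 = {0, 3, 5, 6}  B4 = {0, 2, 4, 5}  B5 = {0, 3, 6, 7}  B6 = {0, 3, 5, 8}  B7 = {1, 3, 5, 8}
Tree: B1–B2, B1–B3, B2–B4, B3–B5, B1–B6, B6–B7
Each bag holds 4 vertices, so the decomposition has width 3, which upper-bounds the treewidth. On the other hand G contains the 4-clique {0, 2, 4, 5}. A clique must lie in a single bag of any decomposition, so no decomposition can have width below 3. The upper and lower bounds meet at 3, so that is the treewidth.

3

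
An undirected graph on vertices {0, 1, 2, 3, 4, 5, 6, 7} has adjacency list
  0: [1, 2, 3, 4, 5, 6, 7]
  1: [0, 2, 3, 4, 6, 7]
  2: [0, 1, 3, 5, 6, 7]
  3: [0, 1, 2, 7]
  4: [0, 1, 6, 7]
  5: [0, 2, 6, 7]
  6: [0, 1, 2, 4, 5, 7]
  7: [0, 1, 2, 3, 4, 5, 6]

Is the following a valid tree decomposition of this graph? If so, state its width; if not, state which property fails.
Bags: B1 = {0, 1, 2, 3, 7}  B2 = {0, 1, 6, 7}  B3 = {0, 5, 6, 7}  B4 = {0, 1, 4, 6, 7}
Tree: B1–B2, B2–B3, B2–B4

No — edge (2,6) lies in no bag.

A tree decomposition must satisfy three properties: every vertex lies in some bag; for every edge, both endpoints lie together in some bag; and for every vertex, the bags containing it form a connected subtree. Here edge (2,6) lies in no bag, so the decomposition is invalid.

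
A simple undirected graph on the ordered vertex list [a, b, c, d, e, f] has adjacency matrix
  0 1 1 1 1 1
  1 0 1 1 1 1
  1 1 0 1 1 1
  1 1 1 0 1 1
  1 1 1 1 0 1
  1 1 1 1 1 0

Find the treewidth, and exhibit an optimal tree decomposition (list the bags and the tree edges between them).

With just one bag of size 6, the width is 6 − 1 = 5, so tw(G) ≤ 5. For the lower bound, the 6 vertices {a, b, c, d, e, f} are pairwise adjacent, and any tree decomposition puts a clique entirely inside one bag — forcing width ≥ 5. The upper and lower bounds meet at 5, so that is the treewidth.

Treewidth 5.
One optimal decomposition is:
Bags: B1 = {a, b, c, d, e, f}
Tree: (single bag)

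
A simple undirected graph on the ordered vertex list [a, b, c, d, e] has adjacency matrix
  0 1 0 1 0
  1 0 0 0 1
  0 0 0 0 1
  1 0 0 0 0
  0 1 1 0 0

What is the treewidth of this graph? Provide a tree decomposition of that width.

Treewidth 1.
One such decomposition:
Bags: B1 = {a, d}  B2 = {a, b}  B3 = {b, e}  B4 = {c, e}
Tree: B1–B2, B2–B3, B3–B4

The largest bag has 2 vertices, giving width 1; this decomposition certifies tw(G) ≤ 1. Any graph with an edge has treewidth ≥ 1, and G has the edge d–a. Combining the bounds, tw(G) = 1.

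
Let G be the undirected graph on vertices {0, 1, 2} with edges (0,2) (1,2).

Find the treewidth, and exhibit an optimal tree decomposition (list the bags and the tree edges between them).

Treewidth 1.
One such decomposition:
Bags: B1 = {0, 2}  B2 = {1, 2}
Tree: B1–B2

The largest bag has 2 vertices, giving width 1; this decomposition certifies tw(G) ≤ 1. G has an edge, so its treewidth is at least 1. Therefore the treewidth is 1.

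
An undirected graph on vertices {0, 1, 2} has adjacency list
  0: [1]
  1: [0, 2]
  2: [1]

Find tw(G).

1

A width-1 tree decomposition is:
Bags: B1 = {1, 2}  B2 = {0, 1}
Tree: B1–B2
Each bag holds 2 vertices, so the decomposition has width 1, which upper-bounds the treewidth. Any graph with an edge has treewidth ≥ 1, and G has the edge 1–2. Combining the bounds, tw(G) = 1.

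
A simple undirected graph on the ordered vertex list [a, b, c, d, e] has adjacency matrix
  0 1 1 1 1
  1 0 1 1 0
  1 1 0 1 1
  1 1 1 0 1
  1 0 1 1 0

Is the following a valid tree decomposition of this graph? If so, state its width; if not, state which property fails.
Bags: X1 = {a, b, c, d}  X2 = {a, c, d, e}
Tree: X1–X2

Every vertex of G appears in some bag (union = {a, b, c, d, e}); every edge is covered by a bag; and for each vertex v the set of bags containing v is connected in the bag tree. The decomposition is therefore valid. The largest bag has 4 vertices, so the width is 3.

Yes; width 3.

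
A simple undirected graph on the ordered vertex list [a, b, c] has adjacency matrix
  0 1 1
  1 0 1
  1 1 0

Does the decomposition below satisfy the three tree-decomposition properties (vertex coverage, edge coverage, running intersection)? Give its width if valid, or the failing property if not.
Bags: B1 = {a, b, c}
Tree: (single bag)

Yes; width 2.

Every vertex of G appears in some bag (union = {a, b, c}); every edge is covered by a bag; and for each vertex v the set of bags containing v is connected in the bag tree. The decomposition is therefore valid. The largest bag has 3 vertices, so the width is 2.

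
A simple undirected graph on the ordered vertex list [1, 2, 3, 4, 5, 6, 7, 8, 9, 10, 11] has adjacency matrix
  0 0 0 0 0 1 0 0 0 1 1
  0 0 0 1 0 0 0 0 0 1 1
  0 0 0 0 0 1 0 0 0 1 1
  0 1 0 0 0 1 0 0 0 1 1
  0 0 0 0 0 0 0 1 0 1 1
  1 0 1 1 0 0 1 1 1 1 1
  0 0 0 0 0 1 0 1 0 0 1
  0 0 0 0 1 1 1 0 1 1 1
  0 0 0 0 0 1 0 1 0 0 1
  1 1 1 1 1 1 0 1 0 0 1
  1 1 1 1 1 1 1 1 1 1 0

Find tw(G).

A width-3 tree decomposition is:
Bags: B1 = {6, 7, 8, 11}  B2 = {6, 8, 10, 11}  B3 = {6, 8, 9, 11}  B4 = {3, 6, 10, 11}  B5 = {4, 6, 10, 11}  B6 = {2, 4, 10, 11}  B7 = {1, 6, 10, 11}  B8 = {5, 8, 10, 11}
Tree: B1–B2, B2–B3, B2–B4, B4–B5, B5–B6, B5–B7, B2–B8
Every bag has size at most 4, so the width is 4 − 1 = 3 and tw(G) ≤ 3. On the other hand G contains the 4-clique {2, 4, 10, 11}. A clique must lie in a single bag of any decomposition, so no decomposition can have width below 3. Combining the bounds, tw(G) = 3.

3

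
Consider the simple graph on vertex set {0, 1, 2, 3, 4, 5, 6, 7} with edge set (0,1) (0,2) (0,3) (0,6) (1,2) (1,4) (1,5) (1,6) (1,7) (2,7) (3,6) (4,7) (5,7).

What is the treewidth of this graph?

2

A width-2 tree decomposition is:
Bags: B1 = {1, 2, 7}  B2 = {1, 4, 7}  B3 = {0, 1, 2}  B4 = {0, 1, 6}  B5 = {0, 3, 6}  B6 = {1, 5, 7}
Tree: B1–B2, B1–B3, B3–B4, B4–B5, B2–B6
Each bag holds 3 vertices, so the decomposition has width 2, which upper-bounds the treewidth. On the other hand G contains the 3-clique {0, 1, 2}. A clique must lie in a single bag of any decomposition, so no decomposition can have width below 2. The upper and lower bounds meet at 2, so that is the treewidth.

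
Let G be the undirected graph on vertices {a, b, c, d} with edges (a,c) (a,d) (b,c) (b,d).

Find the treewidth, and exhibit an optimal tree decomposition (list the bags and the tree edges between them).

The largest bag has 3 vertices, giving width 2; this decomposition certifies tw(G) ≤ 2. For the lower bound, G contains the cycle a–d–b–c–a, so G is not a forest; only forests have treewidth ≤ 1, hence tw(G) ≥ 2. Hence tw(G) = 2 exactly.

Treewidth 2.
Bags: B1 = {a, b, d}  B2 = {a, b, c}
Tree: B1–B2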